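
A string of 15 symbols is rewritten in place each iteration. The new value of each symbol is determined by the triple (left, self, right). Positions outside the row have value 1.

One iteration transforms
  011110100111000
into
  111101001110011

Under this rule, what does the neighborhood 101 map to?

At position 0 the neighborhood is 101; the next row has 1 there.

1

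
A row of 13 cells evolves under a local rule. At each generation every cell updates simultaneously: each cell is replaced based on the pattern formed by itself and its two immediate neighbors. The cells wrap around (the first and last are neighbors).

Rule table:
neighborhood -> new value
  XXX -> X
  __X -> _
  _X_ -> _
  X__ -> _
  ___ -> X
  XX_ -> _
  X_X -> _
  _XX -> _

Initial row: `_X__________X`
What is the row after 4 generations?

__XX__XX__XX_

generation 1: ___XXXXXXXX__
generation 2: XX__XXXXXX__X
generation 3: X____XXXX____
generation 4: __XX__XX__XX_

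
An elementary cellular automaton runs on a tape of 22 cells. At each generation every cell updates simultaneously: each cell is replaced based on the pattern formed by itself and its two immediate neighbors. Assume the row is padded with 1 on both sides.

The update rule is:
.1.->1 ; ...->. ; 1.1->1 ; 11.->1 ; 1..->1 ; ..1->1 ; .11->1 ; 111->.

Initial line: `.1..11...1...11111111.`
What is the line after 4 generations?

11..11111.11.111111...

1111111.111.11......11
......111.11111....11.
1....11.111...11..1111
11..11111.11.111111...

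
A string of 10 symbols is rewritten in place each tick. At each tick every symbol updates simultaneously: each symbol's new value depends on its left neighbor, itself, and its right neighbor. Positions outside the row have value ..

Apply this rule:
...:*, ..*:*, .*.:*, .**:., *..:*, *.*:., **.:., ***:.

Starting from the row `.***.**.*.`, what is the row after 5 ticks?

........**

*.......**
********..
........**
********..  (repeats tick 2; period 2)
tick 5: ........**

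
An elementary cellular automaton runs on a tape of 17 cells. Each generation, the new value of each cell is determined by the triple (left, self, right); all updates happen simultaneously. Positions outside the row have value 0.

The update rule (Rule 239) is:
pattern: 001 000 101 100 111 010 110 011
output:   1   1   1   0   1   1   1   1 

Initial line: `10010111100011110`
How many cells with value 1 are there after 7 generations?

10111111101111110
11111111111111110
11111111111111110  (fixed point — unchanged through generation 7)
count of 1: 16

16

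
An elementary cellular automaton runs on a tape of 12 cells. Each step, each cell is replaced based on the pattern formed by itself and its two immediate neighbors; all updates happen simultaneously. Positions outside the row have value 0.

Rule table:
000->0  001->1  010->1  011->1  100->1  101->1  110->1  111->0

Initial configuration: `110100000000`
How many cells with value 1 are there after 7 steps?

7

step 1: 111110000000
step 2: 100011000000
step 3: 110111100000
step 4: 111100110000
step 5: 100111111000
step 6: 111100001100
step 7: 100110011110
count of 1: 7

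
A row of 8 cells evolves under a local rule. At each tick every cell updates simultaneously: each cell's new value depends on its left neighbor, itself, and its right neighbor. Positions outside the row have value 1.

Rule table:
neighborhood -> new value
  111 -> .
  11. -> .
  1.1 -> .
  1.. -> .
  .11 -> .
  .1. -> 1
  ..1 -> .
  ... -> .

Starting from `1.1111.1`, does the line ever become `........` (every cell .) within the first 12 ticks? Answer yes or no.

........
all cells are . at tick 1

yes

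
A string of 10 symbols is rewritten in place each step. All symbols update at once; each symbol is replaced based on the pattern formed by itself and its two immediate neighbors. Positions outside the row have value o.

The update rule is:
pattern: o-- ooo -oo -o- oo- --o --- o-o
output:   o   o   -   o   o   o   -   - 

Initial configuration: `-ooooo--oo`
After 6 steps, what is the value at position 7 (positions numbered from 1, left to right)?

step 1: --oooooo-o
step 2: oo-ooooo--
step 3: oo--oooooo
step 4: oooo-ooooo
step 5: oooo--oooo
step 6: oooooo-ooo
position 7 holds -

-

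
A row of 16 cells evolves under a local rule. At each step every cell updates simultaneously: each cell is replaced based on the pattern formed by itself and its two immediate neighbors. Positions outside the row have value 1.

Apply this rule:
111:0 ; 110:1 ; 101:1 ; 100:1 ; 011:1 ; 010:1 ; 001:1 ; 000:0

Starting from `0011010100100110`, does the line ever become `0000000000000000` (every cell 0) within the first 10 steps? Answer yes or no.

1111111111111111
0000000000000000
all cells are 0 at step 2

yes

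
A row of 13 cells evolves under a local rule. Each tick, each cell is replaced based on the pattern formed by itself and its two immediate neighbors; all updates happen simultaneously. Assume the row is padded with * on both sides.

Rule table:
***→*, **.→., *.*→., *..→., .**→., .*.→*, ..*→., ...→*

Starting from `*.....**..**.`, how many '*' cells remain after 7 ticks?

tick 1: ..***........
tick 2: ...*..******.
tick 3: .*.*...****..
tick 4: .*.*.*..**...
tick 5: .*.*.*.....*.
tick 6: .*.*.*.***.*.
tick 7: .*.*.*..*..*.
count of *: 5

5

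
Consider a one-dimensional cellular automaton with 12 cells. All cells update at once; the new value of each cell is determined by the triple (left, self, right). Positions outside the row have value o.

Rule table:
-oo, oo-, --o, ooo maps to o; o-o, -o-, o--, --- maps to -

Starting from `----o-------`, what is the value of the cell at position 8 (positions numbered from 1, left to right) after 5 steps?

---o-------o
--o-------oo
-o-------ooo
--------oooo
-------ooooo
position 8 holds o

o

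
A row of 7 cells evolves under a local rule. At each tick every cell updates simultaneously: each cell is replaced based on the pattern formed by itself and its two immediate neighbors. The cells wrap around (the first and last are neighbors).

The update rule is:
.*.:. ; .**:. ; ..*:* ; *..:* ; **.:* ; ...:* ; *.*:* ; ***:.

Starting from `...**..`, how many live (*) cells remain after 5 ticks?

6

***.***
..**...
**.****
.**....
*.*****
count of *: 6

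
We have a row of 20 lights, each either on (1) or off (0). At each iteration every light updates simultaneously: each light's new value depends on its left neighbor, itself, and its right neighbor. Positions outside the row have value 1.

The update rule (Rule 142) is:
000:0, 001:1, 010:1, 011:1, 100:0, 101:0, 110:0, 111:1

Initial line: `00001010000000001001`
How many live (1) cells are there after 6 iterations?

00011010000000011011
00110010000000110011
01100110000001100111
01001100000011001111
01011000000110011111
01010000001100111111
count of 1: 10

10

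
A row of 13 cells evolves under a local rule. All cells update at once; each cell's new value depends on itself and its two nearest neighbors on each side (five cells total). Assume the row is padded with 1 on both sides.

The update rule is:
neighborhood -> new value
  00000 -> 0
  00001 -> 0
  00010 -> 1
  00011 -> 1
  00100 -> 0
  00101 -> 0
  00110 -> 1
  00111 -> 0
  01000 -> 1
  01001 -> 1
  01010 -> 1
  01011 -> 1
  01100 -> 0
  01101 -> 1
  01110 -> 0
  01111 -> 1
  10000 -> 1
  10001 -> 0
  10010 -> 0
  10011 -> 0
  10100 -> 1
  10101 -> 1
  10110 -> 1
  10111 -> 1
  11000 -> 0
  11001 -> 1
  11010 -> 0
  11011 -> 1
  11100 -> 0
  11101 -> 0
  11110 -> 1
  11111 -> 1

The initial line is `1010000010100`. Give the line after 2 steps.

0011100101110
1000010011001

1000010011001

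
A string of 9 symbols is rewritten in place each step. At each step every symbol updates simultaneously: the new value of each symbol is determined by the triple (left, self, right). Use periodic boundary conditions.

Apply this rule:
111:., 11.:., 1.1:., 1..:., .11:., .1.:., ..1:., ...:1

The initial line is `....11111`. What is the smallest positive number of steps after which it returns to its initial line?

step 1: .11......
step 2: ....11111

2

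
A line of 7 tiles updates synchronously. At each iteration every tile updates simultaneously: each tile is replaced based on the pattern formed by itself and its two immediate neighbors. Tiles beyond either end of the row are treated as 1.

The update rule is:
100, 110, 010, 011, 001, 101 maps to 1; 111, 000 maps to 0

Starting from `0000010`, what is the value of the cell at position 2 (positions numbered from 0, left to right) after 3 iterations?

1000111
1101100
0111111
position 2 holds 1

1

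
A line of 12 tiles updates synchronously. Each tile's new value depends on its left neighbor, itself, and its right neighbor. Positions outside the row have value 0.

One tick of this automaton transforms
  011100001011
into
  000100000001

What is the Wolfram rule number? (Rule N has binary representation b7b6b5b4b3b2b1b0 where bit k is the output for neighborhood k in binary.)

64

position 2: 111 → 0  (bit 7 = 0)
position 3: 110 → 1  (bit 6 = 1)
position 9: 101 → 0  (bit 5 = 0)
position 4: 100 → 0  (bit 4 = 0)
position 1: 011 → 0  (bit 3 = 0)
position 8: 010 → 0  (bit 2 = 0)
position 0: 001 → 0  (bit 1 = 0)
position 5: 000 → 0  (bit 0 = 0)
bits b7..b0 = 01000000 = 64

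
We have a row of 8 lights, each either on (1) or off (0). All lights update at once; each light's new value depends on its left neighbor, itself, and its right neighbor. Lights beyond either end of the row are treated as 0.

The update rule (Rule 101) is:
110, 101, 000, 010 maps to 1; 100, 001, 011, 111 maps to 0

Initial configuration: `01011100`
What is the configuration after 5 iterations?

iteration 1: 01100101
iteration 2: 00100111
iteration 3: 10100001
iteration 4: 11101101
iteration 5: 00110111

00110111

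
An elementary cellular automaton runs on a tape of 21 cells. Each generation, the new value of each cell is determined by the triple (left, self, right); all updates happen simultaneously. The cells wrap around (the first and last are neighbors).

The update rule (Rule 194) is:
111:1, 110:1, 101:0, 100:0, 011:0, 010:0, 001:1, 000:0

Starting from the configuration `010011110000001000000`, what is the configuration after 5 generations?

000100000100000001001

100101110000010000000
001000110000100000001
010001010001000000010
100010000010000000100
000100000100000001001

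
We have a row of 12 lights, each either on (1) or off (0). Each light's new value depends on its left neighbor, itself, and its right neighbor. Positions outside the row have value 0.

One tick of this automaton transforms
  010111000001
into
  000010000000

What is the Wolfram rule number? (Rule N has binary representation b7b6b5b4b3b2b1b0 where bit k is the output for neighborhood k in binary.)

128

position 4: 111 → 1  (bit 7 = 1)
position 5: 110 → 0  (bit 6 = 0)
position 2: 101 → 0  (bit 5 = 0)
position 6: 100 → 0  (bit 4 = 0)
position 3: 011 → 0  (bit 3 = 0)
position 1: 010 → 0  (bit 2 = 0)
position 0: 001 → 0  (bit 1 = 0)
position 7: 000 → 0  (bit 0 = 0)
bits b7..b0 = 10000000 = 128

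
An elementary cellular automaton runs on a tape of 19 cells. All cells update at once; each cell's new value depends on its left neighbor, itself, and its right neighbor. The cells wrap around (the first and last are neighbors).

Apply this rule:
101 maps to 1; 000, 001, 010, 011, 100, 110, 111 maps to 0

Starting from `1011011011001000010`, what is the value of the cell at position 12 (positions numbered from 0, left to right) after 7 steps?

step 1: 0100100100000000001
step 2: 1000000000000000000
step 3: 0000000000000000000
step 4: 0000000000000000000  (fixed point — unchanged through step 7)
position 12 holds 0

0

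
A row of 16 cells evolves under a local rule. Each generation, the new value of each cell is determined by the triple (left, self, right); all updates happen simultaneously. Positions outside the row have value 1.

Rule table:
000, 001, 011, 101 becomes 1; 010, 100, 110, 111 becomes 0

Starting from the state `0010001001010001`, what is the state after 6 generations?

0001010011001101

generation 1: 0100110010100111
generation 2: 1001100101001100
generation 3: 0011001010011001
generation 4: 0110010100110011
generation 5: 1100101001100110
generation 6: 0001010011001101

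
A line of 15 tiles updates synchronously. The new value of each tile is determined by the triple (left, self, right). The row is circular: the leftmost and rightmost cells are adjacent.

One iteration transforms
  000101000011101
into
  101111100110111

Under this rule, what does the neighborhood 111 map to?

0

At position 11 the neighborhood is 111; the next row has 0 there.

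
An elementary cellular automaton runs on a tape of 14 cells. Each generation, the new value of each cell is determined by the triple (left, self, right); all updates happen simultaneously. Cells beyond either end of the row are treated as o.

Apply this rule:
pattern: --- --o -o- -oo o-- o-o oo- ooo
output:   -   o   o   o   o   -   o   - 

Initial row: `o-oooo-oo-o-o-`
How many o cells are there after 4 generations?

9

o-o--o-oo-o-o-
o-oooo-oo-o-o-  (repeats generation 0; period 2)
generation 4: o-oooo-oo-o-o-
count of o: 9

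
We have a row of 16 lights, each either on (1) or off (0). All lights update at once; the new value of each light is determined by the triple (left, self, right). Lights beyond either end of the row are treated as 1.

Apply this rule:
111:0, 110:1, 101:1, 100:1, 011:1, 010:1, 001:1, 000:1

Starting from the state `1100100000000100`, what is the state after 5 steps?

0111111111111111
1100000000000000
0111111111111111  (repeats step 1; period 2)
step 5: 0111111111111111

0111111111111111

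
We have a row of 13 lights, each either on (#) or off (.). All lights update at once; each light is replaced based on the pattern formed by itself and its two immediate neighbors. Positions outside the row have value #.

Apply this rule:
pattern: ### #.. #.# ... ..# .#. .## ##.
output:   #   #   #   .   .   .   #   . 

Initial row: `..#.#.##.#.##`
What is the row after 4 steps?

.#.#.#.######

#..#.##.#.###
.#..##.#.####
#.#.#.#.#####
.#.#.#.######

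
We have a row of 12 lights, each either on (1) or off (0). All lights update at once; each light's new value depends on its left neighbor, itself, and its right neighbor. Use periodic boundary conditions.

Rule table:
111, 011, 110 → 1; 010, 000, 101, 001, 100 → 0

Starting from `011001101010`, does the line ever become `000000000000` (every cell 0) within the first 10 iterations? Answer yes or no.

no

iteration 1: 011001100000
iteration 2: 011001100000  (fixed point — unchanged through iteration 10)
iteration 10 is 011001100000, still not uniform 0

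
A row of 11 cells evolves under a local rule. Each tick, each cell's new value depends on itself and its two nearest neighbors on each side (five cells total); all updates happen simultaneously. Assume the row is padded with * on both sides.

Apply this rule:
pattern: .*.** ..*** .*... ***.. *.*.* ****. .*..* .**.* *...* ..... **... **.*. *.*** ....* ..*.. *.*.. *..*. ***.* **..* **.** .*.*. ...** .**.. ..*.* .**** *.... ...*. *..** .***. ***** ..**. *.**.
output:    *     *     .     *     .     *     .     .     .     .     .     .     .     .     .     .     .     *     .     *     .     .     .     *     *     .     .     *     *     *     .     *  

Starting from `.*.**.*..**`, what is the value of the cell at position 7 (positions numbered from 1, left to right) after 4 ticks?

..**....***
.*......***
........***
........***
position 7 holds .

.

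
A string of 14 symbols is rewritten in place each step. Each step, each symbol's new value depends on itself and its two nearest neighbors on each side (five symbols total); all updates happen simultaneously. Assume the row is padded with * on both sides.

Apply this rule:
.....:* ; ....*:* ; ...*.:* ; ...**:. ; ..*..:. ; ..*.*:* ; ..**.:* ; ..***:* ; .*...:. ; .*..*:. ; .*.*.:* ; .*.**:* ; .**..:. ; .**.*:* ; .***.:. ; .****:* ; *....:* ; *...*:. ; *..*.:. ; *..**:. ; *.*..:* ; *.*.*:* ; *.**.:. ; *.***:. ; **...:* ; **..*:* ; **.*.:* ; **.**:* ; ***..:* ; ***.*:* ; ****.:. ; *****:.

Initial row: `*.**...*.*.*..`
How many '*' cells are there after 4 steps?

**..*.******..
.**.**.*...**.
*.**.***...***
**.**..**..**.
count of *: 8

8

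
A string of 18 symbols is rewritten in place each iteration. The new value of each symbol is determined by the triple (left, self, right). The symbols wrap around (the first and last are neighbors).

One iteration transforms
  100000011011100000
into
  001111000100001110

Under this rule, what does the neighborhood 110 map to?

0

At position 8 the neighborhood is 110; the next row has 0 there.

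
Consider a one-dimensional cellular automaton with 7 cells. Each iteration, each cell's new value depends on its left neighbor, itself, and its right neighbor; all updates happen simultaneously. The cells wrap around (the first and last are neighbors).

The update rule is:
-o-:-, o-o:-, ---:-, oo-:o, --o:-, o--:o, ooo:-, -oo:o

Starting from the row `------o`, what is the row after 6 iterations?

-----o-

o------
-o-----
--o----
---o---
----o--
-----o-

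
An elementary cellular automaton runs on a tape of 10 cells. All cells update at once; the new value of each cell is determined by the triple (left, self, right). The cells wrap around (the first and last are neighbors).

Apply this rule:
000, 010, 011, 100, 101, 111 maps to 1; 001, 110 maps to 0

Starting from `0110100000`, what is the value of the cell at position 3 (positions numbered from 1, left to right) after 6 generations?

1

0101111111
1111111110
1111111101
1111111011
1111110111
1111101111
position 3 holds 1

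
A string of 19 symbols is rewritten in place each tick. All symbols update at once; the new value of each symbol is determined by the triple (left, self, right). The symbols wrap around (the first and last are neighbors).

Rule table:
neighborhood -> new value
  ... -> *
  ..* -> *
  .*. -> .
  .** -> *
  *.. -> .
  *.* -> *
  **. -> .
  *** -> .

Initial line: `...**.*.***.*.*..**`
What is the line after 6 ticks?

*.**..*.*..**..**..

.***.*.**..*.*..**.
**..*.**..*.*..**..
*..*.**..*.*..**..*
..*.**..*.*..**..**
.*.**..*.*..**..**.
*.**..*.*..**..**..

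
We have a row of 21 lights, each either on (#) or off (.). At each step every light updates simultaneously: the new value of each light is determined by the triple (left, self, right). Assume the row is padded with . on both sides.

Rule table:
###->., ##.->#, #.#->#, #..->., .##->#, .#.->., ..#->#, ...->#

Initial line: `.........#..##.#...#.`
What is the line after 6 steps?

#########..####..##..
#.......#.##..#.###.#
..######.###.#.##.##.
###....###.##.######.
#.#.####.######....#.
.#.##..###....#.###..

.#.##..###....#.###..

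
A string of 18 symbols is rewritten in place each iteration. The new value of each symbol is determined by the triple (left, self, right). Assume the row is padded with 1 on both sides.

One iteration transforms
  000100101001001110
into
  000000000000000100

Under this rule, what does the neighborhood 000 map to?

At position 1 the neighborhood is 000; the next row has 0 there.

0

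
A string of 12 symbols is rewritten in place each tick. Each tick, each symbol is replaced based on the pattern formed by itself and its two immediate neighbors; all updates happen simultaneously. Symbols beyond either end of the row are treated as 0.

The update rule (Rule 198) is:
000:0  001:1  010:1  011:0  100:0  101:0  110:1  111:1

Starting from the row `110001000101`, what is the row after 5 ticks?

010011001101
110101010101
010101010101
110101010101  (repeats tick 2; period 2)
tick 5: 010101010101

010101010101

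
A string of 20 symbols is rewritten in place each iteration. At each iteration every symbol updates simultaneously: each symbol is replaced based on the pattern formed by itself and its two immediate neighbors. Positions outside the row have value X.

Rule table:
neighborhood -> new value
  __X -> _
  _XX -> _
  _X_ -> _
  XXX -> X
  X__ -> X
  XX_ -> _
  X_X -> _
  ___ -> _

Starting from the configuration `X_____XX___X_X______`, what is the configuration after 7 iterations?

_X______X_____X_____
__X______X_____X____
X__X______X_____X___
_X__X______X_____X__
__X__X______X_____X_
X__X__X______X______
_X__X__X______X_____

_X__X__X______X_____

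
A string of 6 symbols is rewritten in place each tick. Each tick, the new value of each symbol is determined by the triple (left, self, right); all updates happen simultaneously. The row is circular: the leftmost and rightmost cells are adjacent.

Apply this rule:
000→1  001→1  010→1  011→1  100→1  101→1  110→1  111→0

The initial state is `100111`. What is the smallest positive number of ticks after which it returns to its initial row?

2

111100
100111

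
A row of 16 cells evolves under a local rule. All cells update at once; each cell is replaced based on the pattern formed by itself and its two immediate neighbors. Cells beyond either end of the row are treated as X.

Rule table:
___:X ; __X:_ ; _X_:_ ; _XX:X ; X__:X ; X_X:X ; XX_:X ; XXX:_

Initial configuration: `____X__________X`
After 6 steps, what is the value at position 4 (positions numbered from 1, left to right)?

step 1: XXX__XXXXXXXXX_X
step 2: __XX_X_______XXX
step 3: X_XXX_XXXXXX_X__
step 4: XXX_XXX____XX_X_
step 5: __XXX_XXXX_XXX_X
step 6: X_X_XXX__XXX_XXX
position 4 holds _

_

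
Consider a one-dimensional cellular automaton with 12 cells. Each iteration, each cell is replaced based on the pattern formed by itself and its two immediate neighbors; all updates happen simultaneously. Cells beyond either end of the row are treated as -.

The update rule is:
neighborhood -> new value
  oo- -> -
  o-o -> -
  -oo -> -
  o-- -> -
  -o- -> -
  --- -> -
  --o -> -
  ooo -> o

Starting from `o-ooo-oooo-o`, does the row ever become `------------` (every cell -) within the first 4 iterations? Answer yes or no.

---o---oo---
------------
all cells are - at iteration 2

yes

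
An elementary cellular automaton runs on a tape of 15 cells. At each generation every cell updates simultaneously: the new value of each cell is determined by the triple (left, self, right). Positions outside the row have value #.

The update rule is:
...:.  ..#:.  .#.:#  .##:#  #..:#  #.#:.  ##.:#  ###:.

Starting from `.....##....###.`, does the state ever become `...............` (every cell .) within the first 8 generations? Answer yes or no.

no

generation 1: #....###...#.#.
generation 2: ##...#.##..#.#.
generation 3: .##..#.###.#.#.
generation 4: .###.#.#.#.#.#.
generation 5: .#.#.#.#.#.#.#.
generation 6: .#.#.#.#.#.#.#.  (fixed point — unchanged through generation 8)
generation 8 is .#.#.#.#.#.#.#., still not uniform .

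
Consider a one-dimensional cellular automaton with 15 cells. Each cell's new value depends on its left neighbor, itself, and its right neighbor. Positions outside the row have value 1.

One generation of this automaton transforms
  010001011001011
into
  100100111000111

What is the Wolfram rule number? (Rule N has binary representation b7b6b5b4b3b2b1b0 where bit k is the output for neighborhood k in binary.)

position 14: 111 → 1  (bit 7 = 1)
position 8: 110 → 1  (bit 6 = 1)
position 0: 101 → 1  (bit 5 = 1)
position 2: 100 → 0  (bit 4 = 0)
position 7: 011 → 1  (bit 3 = 1)
position 1: 010 → 0  (bit 2 = 0)
position 4: 001 → 0  (bit 1 = 0)
position 3: 000 → 1  (bit 0 = 1)
bits b7..b0 = 11101001 = 233

233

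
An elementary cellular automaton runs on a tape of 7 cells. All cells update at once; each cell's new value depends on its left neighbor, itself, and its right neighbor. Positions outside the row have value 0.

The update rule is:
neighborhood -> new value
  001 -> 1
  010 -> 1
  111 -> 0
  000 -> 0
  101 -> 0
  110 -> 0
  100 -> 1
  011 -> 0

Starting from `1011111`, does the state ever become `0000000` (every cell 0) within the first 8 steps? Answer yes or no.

no

1000000
1100000
0010000
0111000
1000100
1101110
0000001
0000011
step 8 is 0000011, still not uniform 0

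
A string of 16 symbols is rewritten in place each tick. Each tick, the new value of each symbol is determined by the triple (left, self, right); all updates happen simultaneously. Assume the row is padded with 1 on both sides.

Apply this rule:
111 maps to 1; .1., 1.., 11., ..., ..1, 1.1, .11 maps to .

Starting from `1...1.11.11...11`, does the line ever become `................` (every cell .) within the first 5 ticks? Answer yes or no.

yes

...............1
................
all cells are . at tick 2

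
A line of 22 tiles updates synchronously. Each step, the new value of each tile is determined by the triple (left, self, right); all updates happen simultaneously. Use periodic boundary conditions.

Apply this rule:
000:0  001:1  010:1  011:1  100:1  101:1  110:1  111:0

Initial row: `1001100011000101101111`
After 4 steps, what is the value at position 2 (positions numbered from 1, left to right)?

1

1111110111101111111000
1000011100111000001101
1100110111101100011111
0111111100111110110000
position 2 holds 1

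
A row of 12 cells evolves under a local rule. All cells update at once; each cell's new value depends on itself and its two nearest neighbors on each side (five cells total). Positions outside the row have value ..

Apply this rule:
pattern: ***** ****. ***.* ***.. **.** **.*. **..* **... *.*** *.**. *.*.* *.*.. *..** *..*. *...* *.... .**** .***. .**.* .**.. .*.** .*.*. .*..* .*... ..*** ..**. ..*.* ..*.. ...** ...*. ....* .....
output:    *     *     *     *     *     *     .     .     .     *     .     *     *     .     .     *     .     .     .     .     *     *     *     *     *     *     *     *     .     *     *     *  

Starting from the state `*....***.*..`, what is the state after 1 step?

****.*.*****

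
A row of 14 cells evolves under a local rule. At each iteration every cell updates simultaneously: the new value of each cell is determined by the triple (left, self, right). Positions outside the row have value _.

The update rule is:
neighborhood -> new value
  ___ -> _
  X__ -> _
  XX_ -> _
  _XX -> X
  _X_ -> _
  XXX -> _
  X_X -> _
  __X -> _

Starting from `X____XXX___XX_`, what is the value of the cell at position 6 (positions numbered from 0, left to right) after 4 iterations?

_____X_____X__
______________
______________  (fixed point — unchanged through iteration 4)
position 6 holds _

_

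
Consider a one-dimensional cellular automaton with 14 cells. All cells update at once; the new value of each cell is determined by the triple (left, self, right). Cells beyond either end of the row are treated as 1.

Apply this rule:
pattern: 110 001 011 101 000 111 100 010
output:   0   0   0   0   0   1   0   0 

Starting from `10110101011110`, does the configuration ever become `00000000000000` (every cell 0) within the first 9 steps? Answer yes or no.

00000000001100
00000000000000
all cells are 0 at step 2

yes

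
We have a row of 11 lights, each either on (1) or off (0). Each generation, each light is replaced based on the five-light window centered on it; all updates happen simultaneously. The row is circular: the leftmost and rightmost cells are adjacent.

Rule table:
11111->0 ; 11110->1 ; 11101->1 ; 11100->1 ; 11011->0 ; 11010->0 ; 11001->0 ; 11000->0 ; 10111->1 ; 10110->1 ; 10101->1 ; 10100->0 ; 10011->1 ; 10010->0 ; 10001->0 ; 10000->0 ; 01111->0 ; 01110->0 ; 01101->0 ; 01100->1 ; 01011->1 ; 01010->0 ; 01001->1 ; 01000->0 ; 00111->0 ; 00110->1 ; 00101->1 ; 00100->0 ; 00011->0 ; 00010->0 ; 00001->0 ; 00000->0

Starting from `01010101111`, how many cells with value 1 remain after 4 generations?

01010111011
01011101010
01110101001
11010100101
count of 1: 6

6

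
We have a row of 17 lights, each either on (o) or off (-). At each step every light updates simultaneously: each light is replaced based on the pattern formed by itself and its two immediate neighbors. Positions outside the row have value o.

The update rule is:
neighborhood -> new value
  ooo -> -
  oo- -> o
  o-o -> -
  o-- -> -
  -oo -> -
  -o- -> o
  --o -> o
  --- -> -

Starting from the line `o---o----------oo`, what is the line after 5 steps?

o--oo---------o--
o-o-o--------oo-o
o-o-o-------o-o--
o-o-o------oo-o-o
o-o-o-----o-o-o--

o-o-o-----o-o-o--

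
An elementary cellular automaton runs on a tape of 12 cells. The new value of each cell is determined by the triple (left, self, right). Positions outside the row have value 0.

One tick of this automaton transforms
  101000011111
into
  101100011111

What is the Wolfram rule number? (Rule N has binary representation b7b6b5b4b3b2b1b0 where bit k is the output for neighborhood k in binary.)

220

position 8: 111 → 1  (bit 7 = 1)
position 11: 110 → 1  (bit 6 = 1)
position 1: 101 → 0  (bit 5 = 0)
position 3: 100 → 1  (bit 4 = 1)
position 7: 011 → 1  (bit 3 = 1)
position 0: 010 → 1  (bit 2 = 1)
position 6: 001 → 0  (bit 1 = 0)
position 4: 000 → 0  (bit 0 = 0)
bits b7..b0 = 11011100 = 220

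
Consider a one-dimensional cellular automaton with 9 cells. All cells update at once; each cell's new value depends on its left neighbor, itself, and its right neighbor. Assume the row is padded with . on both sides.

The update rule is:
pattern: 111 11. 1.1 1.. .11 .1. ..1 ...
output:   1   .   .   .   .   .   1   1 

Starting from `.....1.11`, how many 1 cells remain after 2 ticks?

11111....
.111..111
count of 1: 6

6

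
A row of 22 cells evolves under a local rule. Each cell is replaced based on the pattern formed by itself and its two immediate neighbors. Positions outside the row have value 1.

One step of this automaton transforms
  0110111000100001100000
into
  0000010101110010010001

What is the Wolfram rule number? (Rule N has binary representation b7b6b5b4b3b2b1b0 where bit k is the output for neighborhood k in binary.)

150

position 5: 111 → 1  (bit 7 = 1)
position 2: 110 → 0  (bit 6 = 0)
position 0: 101 → 0  (bit 5 = 0)
position 7: 100 → 1  (bit 4 = 1)
position 1: 011 → 0  (bit 3 = 0)
position 10: 010 → 1  (bit 2 = 1)
position 9: 001 → 1  (bit 1 = 1)
position 8: 000 → 0  (bit 0 = 0)
bits b7..b0 = 10010110 = 150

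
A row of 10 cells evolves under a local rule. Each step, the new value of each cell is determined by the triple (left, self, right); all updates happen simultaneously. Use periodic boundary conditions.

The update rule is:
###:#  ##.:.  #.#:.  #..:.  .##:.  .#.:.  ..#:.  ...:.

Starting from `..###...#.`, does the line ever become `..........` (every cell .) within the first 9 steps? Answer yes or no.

yes

...#......
..........
all cells are . at step 2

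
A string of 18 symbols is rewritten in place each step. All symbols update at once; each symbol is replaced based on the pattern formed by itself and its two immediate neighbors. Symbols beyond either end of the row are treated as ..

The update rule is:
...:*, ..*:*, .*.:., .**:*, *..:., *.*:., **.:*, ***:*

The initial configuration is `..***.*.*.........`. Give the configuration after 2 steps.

*****.....********
*****.************

*****.************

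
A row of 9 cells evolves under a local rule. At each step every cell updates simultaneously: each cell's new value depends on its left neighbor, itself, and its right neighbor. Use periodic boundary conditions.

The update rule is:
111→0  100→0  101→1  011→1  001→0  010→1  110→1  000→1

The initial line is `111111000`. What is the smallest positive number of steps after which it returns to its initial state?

3

step 1: 100001010
step 2: 101101111
step 3: 111111000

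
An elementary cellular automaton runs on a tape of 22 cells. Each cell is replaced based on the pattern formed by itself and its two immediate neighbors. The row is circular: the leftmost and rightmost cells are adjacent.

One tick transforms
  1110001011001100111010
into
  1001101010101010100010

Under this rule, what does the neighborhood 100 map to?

1

At position 3 the neighborhood is 100; the next row has 1 there.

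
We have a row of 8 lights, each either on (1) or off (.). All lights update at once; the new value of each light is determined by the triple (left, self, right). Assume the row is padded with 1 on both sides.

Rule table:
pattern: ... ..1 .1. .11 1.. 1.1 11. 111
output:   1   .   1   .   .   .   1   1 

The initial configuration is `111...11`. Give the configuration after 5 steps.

111.1.1.

step 1: 111.1..1
step 2: 111.1...
step 3: 111.1.1.
step 4: 111.1.1.  (fixed point — unchanged through step 5)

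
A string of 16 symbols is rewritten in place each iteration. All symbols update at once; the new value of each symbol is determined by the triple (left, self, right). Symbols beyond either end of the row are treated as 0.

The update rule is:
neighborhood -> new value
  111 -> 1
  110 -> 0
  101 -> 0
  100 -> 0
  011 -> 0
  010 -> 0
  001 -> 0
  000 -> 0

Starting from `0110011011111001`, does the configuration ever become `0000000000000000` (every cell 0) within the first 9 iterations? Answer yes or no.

0000000001110000
0000000000100000
0000000000000000
all cells are 0 at iteration 3

yes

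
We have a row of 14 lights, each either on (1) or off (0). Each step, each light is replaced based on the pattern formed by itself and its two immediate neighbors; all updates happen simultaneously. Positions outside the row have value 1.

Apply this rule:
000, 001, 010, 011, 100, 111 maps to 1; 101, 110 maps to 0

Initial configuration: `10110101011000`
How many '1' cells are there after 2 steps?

11

00100101010111
11111101010111
count of 1: 11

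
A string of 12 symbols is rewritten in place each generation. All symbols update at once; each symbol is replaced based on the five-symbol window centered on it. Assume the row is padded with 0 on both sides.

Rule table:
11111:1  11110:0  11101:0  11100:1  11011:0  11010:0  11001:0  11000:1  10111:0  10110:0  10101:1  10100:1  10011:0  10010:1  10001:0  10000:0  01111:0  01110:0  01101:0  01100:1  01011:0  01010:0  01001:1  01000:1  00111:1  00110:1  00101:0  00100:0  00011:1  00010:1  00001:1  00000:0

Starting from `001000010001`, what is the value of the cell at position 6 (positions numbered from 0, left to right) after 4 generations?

0

110101101010
100100001011
011010110001
110010011010
position 6 holds 0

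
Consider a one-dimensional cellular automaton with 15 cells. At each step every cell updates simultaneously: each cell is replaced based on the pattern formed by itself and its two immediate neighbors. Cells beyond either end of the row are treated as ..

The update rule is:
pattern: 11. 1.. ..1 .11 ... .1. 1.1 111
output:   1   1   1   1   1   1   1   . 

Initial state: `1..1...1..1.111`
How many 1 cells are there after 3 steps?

step 1: 1111111111111.1
step 2: 1...........111
step 3: 1111111111111.1
count of 1: 14

14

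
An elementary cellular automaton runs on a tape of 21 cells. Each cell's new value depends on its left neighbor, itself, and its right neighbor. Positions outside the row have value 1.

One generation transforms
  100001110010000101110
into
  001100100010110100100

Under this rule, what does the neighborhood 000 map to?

At position 2 the neighborhood is 000; the next row has 1 there.

1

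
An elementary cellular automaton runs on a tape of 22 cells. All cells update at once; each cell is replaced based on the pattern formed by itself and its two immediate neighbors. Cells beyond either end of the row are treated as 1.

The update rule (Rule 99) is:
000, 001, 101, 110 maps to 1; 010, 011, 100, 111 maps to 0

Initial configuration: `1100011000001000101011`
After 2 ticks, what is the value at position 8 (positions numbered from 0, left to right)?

0101101011110011010100
1010110100010101101001
position 8 holds 0

0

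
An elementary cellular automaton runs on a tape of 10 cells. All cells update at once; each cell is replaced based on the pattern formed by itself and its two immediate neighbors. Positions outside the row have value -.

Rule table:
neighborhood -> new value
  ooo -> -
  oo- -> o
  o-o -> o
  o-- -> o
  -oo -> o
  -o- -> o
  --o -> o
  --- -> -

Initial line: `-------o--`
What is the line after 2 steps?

-----oo-oo

step 1: ------ooo-
step 2: -----oo-oo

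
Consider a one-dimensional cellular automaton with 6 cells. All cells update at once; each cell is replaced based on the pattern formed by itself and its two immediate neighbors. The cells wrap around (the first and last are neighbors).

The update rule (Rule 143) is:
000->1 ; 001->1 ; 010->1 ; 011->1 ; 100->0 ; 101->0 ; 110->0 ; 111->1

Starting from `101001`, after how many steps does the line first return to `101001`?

6

001011
011010
110010
100110
101100
101001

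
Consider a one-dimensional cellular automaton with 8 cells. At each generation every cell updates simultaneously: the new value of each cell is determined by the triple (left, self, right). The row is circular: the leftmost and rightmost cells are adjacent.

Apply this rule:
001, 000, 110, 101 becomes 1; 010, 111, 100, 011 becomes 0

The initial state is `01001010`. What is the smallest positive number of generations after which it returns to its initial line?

generation 1: 10010100
generation 2: 00101001
generation 3: 01010010
generation 4: 10100100
generation 5: 01001001
generation 6: 10010010
generation 7: 00100101
generation 8: 01001010

8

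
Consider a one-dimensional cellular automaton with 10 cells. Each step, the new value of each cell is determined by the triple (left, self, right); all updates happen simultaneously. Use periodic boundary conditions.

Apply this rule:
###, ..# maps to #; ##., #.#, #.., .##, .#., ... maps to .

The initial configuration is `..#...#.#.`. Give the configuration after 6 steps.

#.....#...

.#...#....
#...#.....
...#.....#
..#.....#.
.#.....#..
#.....#...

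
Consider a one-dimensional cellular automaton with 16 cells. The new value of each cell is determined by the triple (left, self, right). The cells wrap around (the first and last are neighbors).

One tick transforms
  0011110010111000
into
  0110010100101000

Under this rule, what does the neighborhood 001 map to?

1

At position 1 the neighborhood is 001; the next row has 1 there.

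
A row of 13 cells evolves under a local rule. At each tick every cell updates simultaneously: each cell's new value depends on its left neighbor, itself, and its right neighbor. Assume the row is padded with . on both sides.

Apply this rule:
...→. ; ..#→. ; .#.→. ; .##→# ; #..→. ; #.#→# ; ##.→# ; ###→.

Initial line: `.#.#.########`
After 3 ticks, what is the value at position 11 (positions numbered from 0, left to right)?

tick 1: ..#.##......#
tick 2: ...###.......
tick 3: ...#.#.......
position 11 holds .

.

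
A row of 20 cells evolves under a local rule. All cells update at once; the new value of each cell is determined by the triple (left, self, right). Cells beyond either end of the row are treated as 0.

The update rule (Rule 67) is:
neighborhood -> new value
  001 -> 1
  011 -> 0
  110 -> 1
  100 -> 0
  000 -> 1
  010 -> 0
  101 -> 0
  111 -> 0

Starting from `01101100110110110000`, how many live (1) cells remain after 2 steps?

4

10100101010010010111
00001000000100100001
count of 1: 4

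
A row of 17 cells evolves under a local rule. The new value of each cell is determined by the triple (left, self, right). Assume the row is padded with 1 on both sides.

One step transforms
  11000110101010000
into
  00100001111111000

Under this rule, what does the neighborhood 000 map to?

At position 3 the neighborhood is 000; the next row has 0 there.

0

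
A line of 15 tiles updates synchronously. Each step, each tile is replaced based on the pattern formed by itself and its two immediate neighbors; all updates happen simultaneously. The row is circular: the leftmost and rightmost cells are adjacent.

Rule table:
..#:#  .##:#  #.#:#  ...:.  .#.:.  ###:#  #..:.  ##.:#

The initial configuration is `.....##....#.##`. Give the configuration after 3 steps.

..#####.#.#####

step 1: ....###...#.###
step 2: ...####..#.####
step 3: ..#####.#.#####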